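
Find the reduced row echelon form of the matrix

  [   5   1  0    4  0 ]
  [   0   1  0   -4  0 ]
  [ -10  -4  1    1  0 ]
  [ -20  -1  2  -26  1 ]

[[1, 0, 0, 8/5, 0], [0, 1, 0, -4, 0], [0, 0, 1, 1, 0], [0, 0, 0, 0, 1]]

R1 → 1/5·R1
  [   1  1/5  0  4/5  0 ]
  [   0    1  0   -4  0 ]
  [ -10   -4  1    1  0 ]
  [ -20   -1  2  -26  1 ]
R3 → R3 + 10·R1
  [   1  1/5  0  4/5  0 ]
  [   0    1  0   -4  0 ]
  [   0   -2  1    9  0 ]
  [ -20   -1  2  -26  1 ]
R4 → R4 + 20·R1
  [ 1  1/5  0  4/5  0 ]
  [ 0    1  0   -4  0 ]
  [ 0   -2  1    9  0 ]
  [ 0    3  2  -10  1 ]
R3 → R3 + 2·R2
  [ 1  1/5  0  4/5  0 ]
  [ 0    1  0   -4  0 ]
  [ 0    0  1    1  0 ]
  [ 0    3  2  -10  1 ]
R4 → R4 − 3·R2
  [ 1  1/5  0  4/5  0 ]
  [ 0    1  0   -4  0 ]
  [ 0    0  1    1  0 ]
  [ 0    0  2    2  1 ]
R4 → R4 − 2·R3
  [ 1  1/5  0  4/5  0 ]
  [ 0    1  0   -4  0 ]
  [ 0    0  1    1  0 ]
  [ 0    0  0    0  1 ]
R1 → R1 − 1/5·R2
  [ 1  0  0  8/5  0 ]
  [ 0  1  0   -4  0 ]
  [ 0  0  1    1  0 ]
  [ 0  0  0    0  1 ]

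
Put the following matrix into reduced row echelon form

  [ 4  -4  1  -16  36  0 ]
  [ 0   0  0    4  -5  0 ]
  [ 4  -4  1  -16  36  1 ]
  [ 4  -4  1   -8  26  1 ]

r1 -> 1/4·r1
  [ 1  -1  1/4   -4   9  0 ]
  [ 0   0    0    4  -5  0 ]
  [ 4  -4    1  -16  36  1 ]
  [ 4  -4    1   -8  26  1 ]
r3 -> r3 − 4·r1
  [ 1  -1  1/4  -4   9  0 ]
  [ 0   0    0   4  -5  0 ]
  [ 0   0    0   0   0  1 ]
  [ 4  -4    1  -8  26  1 ]
r4 -> r4 − 4·r1
  [ 1  -1  1/4  -4    9  0 ]
  [ 0   0    0   4   -5  0 ]
  [ 0   0    0   0    0  1 ]
  [ 0   0    0   8  -10  1 ]
r2 -> 1/4·r2
  [ 1  -1  1/4  -4     9  0 ]
  [ 0   0    0   1  -5/4  0 ]
  [ 0   0    0   0     0  1 ]
  [ 0   0    0   8   -10  1 ]
r4 -> r4 − 8·r2
  [ 1  -1  1/4  -4     9  0 ]
  [ 0   0    0   1  -5/4  0 ]
  [ 0   0    0   0     0  1 ]
  [ 0   0    0   0     0  1 ]
r4 -> r4 − r3
  [ 1  -1  1/4  -4     9  0 ]
  [ 0   0    0   1  -5/4  0 ]
  [ 0   0    0   0     0  1 ]
  [ 0   0    0   0     0  0 ]
r1 -> r1 + 4·r2
  [ 1  -1  1/4  0     4  0 ]
  [ 0   0    0  1  -5/4  0 ]
  [ 0   0    0  0     0  1 ]
  [ 0   0    0  0     0  0 ]

[[1, -1, 1/4, 0, 4, 0], [0, 0, 0, 1, -5/4, 0], [0, 0, 0, 0, 0, 1], [0, 0, 0, 0, 0, 0]]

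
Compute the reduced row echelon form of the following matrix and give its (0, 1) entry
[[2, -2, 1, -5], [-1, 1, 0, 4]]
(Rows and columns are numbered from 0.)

Multiply R1 by 1/2.
  [  1  -1  1/2  -5/2 ]
  [ -1   1    0     4 ]
Add R1 to R2.
  [ 1  -1  1/2  -5/2 ]
  [ 0   0  1/2   3/2 ]
Multiply R2 by 2.
  [ 1  -1  1/2  -5/2 ]
  [ 0   0    1     3 ]
Subtract 1/2 times R2 from R1.
  [ 1  -1  0  -4 ]
  [ 0   0  1   3 ]

-1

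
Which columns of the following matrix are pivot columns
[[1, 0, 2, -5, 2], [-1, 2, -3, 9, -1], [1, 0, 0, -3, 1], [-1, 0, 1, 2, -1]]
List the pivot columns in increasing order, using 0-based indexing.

0, 1, 2, 4

R2 ← R2 + R1
  [  1  0   2  -5   2 ]
  [  0  2  -1   4   1 ]
  [  1  0   0  -3   1 ]
  [ -1  0   1   2  -1 ]
R3 ← R3 − R1
  [  1  0   2  -5   2 ]
  [  0  2  -1   4   1 ]
  [  0  0  -2   2  -1 ]
  [ -1  0   1   2  -1 ]
R4 ← R4 + R1
  [ 1  0   2  -5   2 ]
  [ 0  2  -1   4   1 ]
  [ 0  0  -2   2  -1 ]
  [ 0  0   3  -3   1 ]
R2 ← 1/2·R2
  [ 1  0     2  -5    2 ]
  [ 0  1  -1/2   2  1/2 ]
  [ 0  0    -2   2   -1 ]
  [ 0  0     3  -3    1 ]
R3 ← -1/2·R3
  [ 1  0     2  -5    2 ]
  [ 0  1  -1/2   2  1/2 ]
  [ 0  0     1  -1  1/2 ]
  [ 0  0     3  -3    1 ]
R4 ← R4 − 3·R3
  [ 1  0     2  -5     2 ]
  [ 0  1  -1/2   2   1/2 ]
  [ 0  0     1  -1   1/2 ]
  [ 0  0     0   0  -1/2 ]
R4 ← -2·R4
  [ 1  0     2  -5    2 ]
  [ 0  1  -1/2   2  1/2 ]
  [ 0  0     1  -1  1/2 ]
  [ 0  0     0   0    1 ]
R3 ← R3 − 1/2·R4
  [ 1  0     2  -5    2 ]
  [ 0  1  -1/2   2  1/2 ]
  [ 0  0     1  -1    0 ]
  [ 0  0     0   0    1 ]
R2 ← R2 − 1/2·R4
  [ 1  0     2  -5  2 ]
  [ 0  1  -1/2   2  0 ]
  [ 0  0     1  -1  0 ]
  [ 0  0     0   0  1 ]
R1 ← R1 − 2·R4
  [ 1  0     2  -5  0 ]
  [ 0  1  -1/2   2  0 ]
  [ 0  0     1  -1  0 ]
  [ 0  0     0   0  1 ]
R2 ← R2 + 1/2·R3
  [ 1  0  2   -5  0 ]
  [ 0  1  0  3/2  0 ]
  [ 0  0  1   -1  0 ]
  [ 0  0  0    0  1 ]
R1 ← R1 − 2·R3
  [ 1  0  0   -3  0 ]
  [ 0  1  0  3/2  0 ]
  [ 0  0  1   -1  0 ]
  [ 0  0  0    0  1 ]
Pivot columns are the columns containing a leading 1.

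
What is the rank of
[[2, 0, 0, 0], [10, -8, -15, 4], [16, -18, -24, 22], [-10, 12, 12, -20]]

rank = 3

Multiply ρ1 by 1/2.
Subtract 10 times ρ1 from ρ2.
Subtract 16 times ρ1 from ρ3.
Add 10 times ρ1 to ρ4.
Multiply ρ2 by -1/8.
Add 18 times ρ2 to ρ3.
Subtract 12 times ρ2 from ρ4.
Multiply ρ3 by 4/39.
Add 21/2 times ρ3 to ρ4.
Subtract 15/8 times ρ3 from ρ2.
The reduced form has 3 nonzero rows.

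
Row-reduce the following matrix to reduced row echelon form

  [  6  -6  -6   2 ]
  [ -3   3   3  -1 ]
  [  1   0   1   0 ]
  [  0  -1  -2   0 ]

Multiply r1 by 1/6.
  [  1  -1  -1  1/3 ]
  [ -3   3   3   -1 ]
  [  1   0   1    0 ]
  [  0  -1  -2    0 ]
Add 3 times r1 to r2.
  [ 1  -1  -1  1/3 ]
  [ 0   0   0    0 ]
  [ 1   0   1    0 ]
  [ 0  -1  -2    0 ]
Subtract r1 from r3.
  [ 1  -1  -1   1/3 ]
  [ 0   0   0     0 ]
  [ 0   1   2  -1/3 ]
  [ 0  -1  -2     0 ]
Swap r2 and r3.
  [ 1  -1  -1   1/3 ]
  [ 0   1   2  -1/3 ]
  [ 0   0   0     0 ]
  [ 0  -1  -2     0 ]
Add r2 to r4.
  [ 1  -1  -1   1/3 ]
  [ 0   1   2  -1/3 ]
  [ 0   0   0     0 ]
  [ 0   0   0  -1/3 ]
Swap r3 and r4.
  [ 1  -1  -1   1/3 ]
  [ 0   1   2  -1/3 ]
  [ 0   0   0  -1/3 ]
  [ 0   0   0     0 ]
Multiply r3 by -3.
  [ 1  -1  -1   1/3 ]
  [ 0   1   2  -1/3 ]
  [ 0   0   0     1 ]
  [ 0   0   0     0 ]
Add 1/3 times r3 to r2.
  [ 1  -1  -1  1/3 ]
  [ 0   1   2    0 ]
  [ 0   0   0    1 ]
  [ 0   0   0    0 ]
Subtract 1/3 times r3 from r1.
  [ 1  -1  -1  0 ]
  [ 0   1   2  0 ]
  [ 0   0   0  1 ]
  [ 0   0   0  0 ]
Add r2 to r1.
  [ 1  0  1  0 ]
  [ 0  1  2  0 ]
  [ 0  0  0  1 ]
  [ 0  0  0  0 ]

[[1, 0, 1, 0], [0, 1, 2, 0], [0, 0, 0, 1], [0, 0, 0, 0]]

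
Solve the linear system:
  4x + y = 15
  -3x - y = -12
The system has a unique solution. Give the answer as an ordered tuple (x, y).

(3, 3)

Form the augmented matrix and row-reduce:
  [  4   1  |   15 ]
  [ -3  -1  |  -12 ]
R1 -> 1/4·R1
  [  1  1/4  |  15/4 ]
  [ -3   -1  |   -12 ]
R2 -> R2 + 3·R1
  [ 1   1/4  |  15/4 ]
  [ 0  -1/4  |  -3/4 ]
R2 -> -4·R2
  [ 1  1/4  |  15/4 ]
  [ 0    1  |     3 ]
R1 -> R1 − 1/4·R2
  [ 1  0  |  3 ]
  [ 0  1  |  3 ]
Reading off the last column: x = 3, y = 3.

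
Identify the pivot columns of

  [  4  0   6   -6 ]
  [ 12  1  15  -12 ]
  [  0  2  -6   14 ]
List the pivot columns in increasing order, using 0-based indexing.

R1 ← 1/4·R1
  [  1  0  3/2  -3/2 ]
  [ 12  1   15   -12 ]
  [  0  2   -6    14 ]
R2 ← R2 − 12·R1
  [ 1  0  3/2  -3/2 ]
  [ 0  1   -3     6 ]
  [ 0  2   -6    14 ]
R3 ← R3 − 2·R2
  [ 1  0  3/2  -3/2 ]
  [ 0  1   -3     6 ]
  [ 0  0    0     2 ]
R3 ← 1/2·R3
  [ 1  0  3/2  -3/2 ]
  [ 0  1   -3     6 ]
  [ 0  0    0     1 ]
R2 ← R2 − 6·R3
  [ 1  0  3/2  -3/2 ]
  [ 0  1   -3     0 ]
  [ 0  0    0     1 ]
R1 ← R1 + 3/2·R3
  [ 1  0  3/2  0 ]
  [ 0  1   -3  0 ]
  [ 0  0    0  1 ]
Pivot columns are the columns containing a leading 1.

0, 1, 3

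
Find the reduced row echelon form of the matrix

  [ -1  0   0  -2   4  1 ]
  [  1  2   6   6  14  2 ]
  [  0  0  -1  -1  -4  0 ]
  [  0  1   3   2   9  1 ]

R1 -> -1·R1
R2 -> R2 − R1
R2 -> 1/2·R2
R4 -> R4 − R2
R3 -> -1·R3
R4 -> -2·R4
R2 -> R2 − 3/2·R4
R1 -> R1 + R4
R2 -> R2 − 3·R3

[[1, 0, 0, 2, -4, 0], [0, 1, 0, -1, -3, 0], [0, 0, 1, 1, 4, 0], [0, 0, 0, 0, 0, 1]]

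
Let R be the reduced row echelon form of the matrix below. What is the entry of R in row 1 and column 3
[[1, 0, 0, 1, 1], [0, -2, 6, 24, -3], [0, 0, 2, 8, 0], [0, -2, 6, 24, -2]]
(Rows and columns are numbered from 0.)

0

Multiply R2 by -1/2.
  [ 1   0   0    1    1 ]
  [ 0   1  -3  -12  3/2 ]
  [ 0   0   2    8    0 ]
  [ 0  -2   6   24   -2 ]
Add 2 times R2 to R4.
  [ 1  0   0    1    1 ]
  [ 0  1  -3  -12  3/2 ]
  [ 0  0   2    8    0 ]
  [ 0  0   0    0    1 ]
Multiply R3 by 1/2.
  [ 1  0   0    1    1 ]
  [ 0  1  -3  -12  3/2 ]
  [ 0  0   1    4    0 ]
  [ 0  0   0    0    1 ]
Subtract 3/2 times R4 from R2.
  [ 1  0   0    1  1 ]
  [ 0  1  -3  -12  0 ]
  [ 0  0   1    4  0 ]
  [ 0  0   0    0  1 ]
Subtract R4 from R1.
  [ 1  0   0    1  0 ]
  [ 0  1  -3  -12  0 ]
  [ 0  0   1    4  0 ]
  [ 0  0   0    0  1 ]
Add 3 times R3 to R2.
  [ 1  0  0  1  0 ]
  [ 0  1  0  0  0 ]
  [ 0  0  1  4  0 ]
  [ 0  0  0  0  1 ]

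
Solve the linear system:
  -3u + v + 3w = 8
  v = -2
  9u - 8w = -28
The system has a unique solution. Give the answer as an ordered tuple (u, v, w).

(-4/3, -2, 2)

Form the augmented matrix and row-reduce:
  [ -3  1   3  |    8 ]
  [  0  1   0  |   -2 ]
  [  9  0  -8  |  -28 ]
ρ1 ← -1/3·ρ1
ρ3 ← ρ3 − 9·ρ1
ρ3 ← ρ3 − 3·ρ2
ρ1 ← ρ1 + ρ3
ρ1 ← ρ1 + 1/3·ρ2
Reading off the last column: u = -4/3, v = -2, w = 2.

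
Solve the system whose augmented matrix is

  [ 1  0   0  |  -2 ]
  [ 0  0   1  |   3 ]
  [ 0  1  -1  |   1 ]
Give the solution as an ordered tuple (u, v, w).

r2 ↔ r3
r2 -> r2 + r3
Reading off the last column: u = -2, v = 4, w = 3.

(-2, 4, 3)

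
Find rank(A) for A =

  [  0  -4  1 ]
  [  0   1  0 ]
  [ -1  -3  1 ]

rank = 3

r1 <-> r3
  [ -1  -3  1 ]
  [  0   1  0 ]
  [  0  -4  1 ]
r1 ← -1·r1
  [ 1   3  -1 ]
  [ 0   1   0 ]
  [ 0  -4   1 ]
r3 ← r3 + 4·r2
  [ 1  3  -1 ]
  [ 0  1   0 ]
  [ 0  0   1 ]
r1 ← r1 + r3
  [ 1  3  0 ]
  [ 0  1  0 ]
  [ 0  0  1 ]
r1 ← r1 − 3·r2
  [ 1  0  0 ]
  [ 0  1  0 ]
  [ 0  0  1 ]
The reduced form has 3 nonzero rows.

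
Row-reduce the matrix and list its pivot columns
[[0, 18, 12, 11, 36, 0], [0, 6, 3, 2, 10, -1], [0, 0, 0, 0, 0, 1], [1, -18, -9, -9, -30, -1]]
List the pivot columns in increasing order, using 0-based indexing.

R1 ↔ R4
  [ 1  -18  -9  -9  -30  -1 ]
  [ 0    6   3   2   10  -1 ]
  [ 0    0   0   0    0   1 ]
  [ 0   18  12  11   36   0 ]
R2 → 1/6·R2
  [ 1  -18   -9   -9  -30    -1 ]
  [ 0    1  1/2  1/3  5/3  -1/6 ]
  [ 0    0    0    0    0     1 ]
  [ 0   18   12   11   36     0 ]
R4 → R4 − 18·R2
  [ 1  -18   -9   -9  -30    -1 ]
  [ 0    1  1/2  1/3  5/3  -1/6 ]
  [ 0    0    0    0    0     1 ]
  [ 0    0    3    5    6     3 ]
R3 ↔ R4
  [ 1  -18   -9   -9  -30    -1 ]
  [ 0    1  1/2  1/3  5/3  -1/6 ]
  [ 0    0    3    5    6     3 ]
  [ 0    0    0    0    0     1 ]
R3 → 1/3·R3
  [ 1  -18   -9   -9  -30    -1 ]
  [ 0    1  1/2  1/3  5/3  -1/6 ]
  [ 0    0    1  5/3    2     1 ]
  [ 0    0    0    0    0     1 ]
R3 → R3 − R4
  [ 1  -18   -9   -9  -30    -1 ]
  [ 0    1  1/2  1/3  5/3  -1/6 ]
  [ 0    0    1  5/3    2     0 ]
  [ 0    0    0    0    0     1 ]
R2 → R2 + 1/6·R4
  [ 1  -18   -9   -9  -30  -1 ]
  [ 0    1  1/2  1/3  5/3   0 ]
  [ 0    0    1  5/3    2   0 ]
  [ 0    0    0    0    0   1 ]
R1 → R1 + R4
  [ 1  -18   -9   -9  -30  0 ]
  [ 0    1  1/2  1/3  5/3  0 ]
  [ 0    0    1  5/3    2  0 ]
  [ 0    0    0    0    0  1 ]
R2 → R2 − 1/2·R3
  [ 1  -18  -9    -9  -30  0 ]
  [ 0    1   0  -1/2  2/3  0 ]
  [ 0    0   1   5/3    2  0 ]
  [ 0    0   0     0    0  1 ]
R1 → R1 + 9·R3
  [ 1  -18  0     6  -12  0 ]
  [ 0    1  0  -1/2  2/3  0 ]
  [ 0    0  1   5/3    2  0 ]
  [ 0    0  0     0    0  1 ]
R1 → R1 + 18·R2
  [ 1  0  0    -3    0  0 ]
  [ 0  1  0  -1/2  2/3  0 ]
  [ 0  0  1   5/3    2  0 ]
  [ 0  0  0     0    0  1 ]
Pivot columns are the columns containing a leading 1.

0, 1, 2, 5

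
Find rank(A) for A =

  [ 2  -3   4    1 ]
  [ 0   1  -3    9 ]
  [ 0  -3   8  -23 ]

rank = 3

r1 -> 1/2·r1
  [ 1  -3/2   2  1/2 ]
  [ 0     1  -3    9 ]
  [ 0    -3   8  -23 ]
r3 -> r3 + 3·r2
  [ 1  -3/2   2  1/2 ]
  [ 0     1  -3    9 ]
  [ 0     0  -1    4 ]
r3 -> -1·r3
  [ 1  -3/2   2  1/2 ]
  [ 0     1  -3    9 ]
  [ 0     0   1   -4 ]
r2 -> r2 + 3·r3
  [ 1  -3/2  2  1/2 ]
  [ 0     1  0   -3 ]
  [ 0     0  1   -4 ]
r1 -> r1 − 2·r3
  [ 1  -3/2  0  17/2 ]
  [ 0     1  0    -3 ]
  [ 0     0  1    -4 ]
r1 -> r1 + 3/2·r2
  [ 1  0  0   4 ]
  [ 0  1  0  -3 ]
  [ 0  0  1  -4 ]
The reduced form has 3 nonzero rows.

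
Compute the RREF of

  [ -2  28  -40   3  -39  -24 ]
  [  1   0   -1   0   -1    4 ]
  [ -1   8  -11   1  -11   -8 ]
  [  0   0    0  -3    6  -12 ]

[[1, 0, -1, 0, -1, 4], [0, 1, -3/2, 0, -5/4, -1], [0, 0, 0, 1, -2, 4], [0, 0, 0, 0, 0, 0]]

Multiply ρ1 by -1/2.
Subtract ρ1 from ρ2.
Add ρ1 to ρ3.
Multiply ρ2 by 1/14.
Add 6 times ρ2 to ρ3.
Multiply ρ3 by 7.
Add 3 times ρ3 to ρ4.
Subtract 3/28 times ρ3 from ρ2.
Add 3/2 times ρ3 to ρ1.
Add 14 times ρ2 to ρ1.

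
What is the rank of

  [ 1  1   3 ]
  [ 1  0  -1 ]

rank = 2

Subtract R1 from R2.
  [ 1   1   3 ]
  [ 0  -1  -4 ]
Multiply R2 by -1.
  [ 1  1  3 ]
  [ 0  1  4 ]
Subtract R2 from R1.
  [ 1  0  -1 ]
  [ 0  1   4 ]
The reduced form has 2 nonzero rows.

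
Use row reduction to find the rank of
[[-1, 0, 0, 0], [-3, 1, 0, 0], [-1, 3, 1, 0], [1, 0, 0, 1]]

rank = 4

ρ1 -> -1·ρ1
  [  1  0  0  0 ]
  [ -3  1  0  0 ]
  [ -1  3  1  0 ]
  [  1  0  0  1 ]
ρ2 -> ρ2 + 3·ρ1
  [  1  0  0  0 ]
  [  0  1  0  0 ]
  [ -1  3  1  0 ]
  [  1  0  0  1 ]
ρ3 -> ρ3 + ρ1
  [ 1  0  0  0 ]
  [ 0  1  0  0 ]
  [ 0  3  1  0 ]
  [ 1  0  0  1 ]
ρ4 -> ρ4 − ρ1
  [ 1  0  0  0 ]
  [ 0  1  0  0 ]
  [ 0  3  1  0 ]
  [ 0  0  0  1 ]
ρ3 -> ρ3 − 3·ρ2
  [ 1  0  0  0 ]
  [ 0  1  0  0 ]
  [ 0  0  1  0 ]
  [ 0  0  0  1 ]
The reduced form has 4 nonzero rows.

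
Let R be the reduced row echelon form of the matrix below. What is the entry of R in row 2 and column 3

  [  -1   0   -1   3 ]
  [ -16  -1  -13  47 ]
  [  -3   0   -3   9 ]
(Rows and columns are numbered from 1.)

-3

r1 → -1·r1
  [   1   0    1  -3 ]
  [ -16  -1  -13  47 ]
  [  -3   0   -3   9 ]
r2 → r2 + 16·r1
  [  1   0   1  -3 ]
  [  0  -1   3  -1 ]
  [ -3   0  -3   9 ]
r3 → r3 + 3·r1
  [ 1   0  1  -3 ]
  [ 0  -1  3  -1 ]
  [ 0   0  0   0 ]
r2 → -1·r2
  [ 1  0   1  -3 ]
  [ 0  1  -3   1 ]
  [ 0  0   0   0 ]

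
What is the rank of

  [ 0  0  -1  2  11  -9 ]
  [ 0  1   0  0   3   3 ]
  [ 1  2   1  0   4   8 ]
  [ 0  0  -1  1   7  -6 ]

rank = 4

R1 <-> R3
R3 -> -1·R3
R4 -> R4 + R3
R4 -> -1·R4
R3 -> R3 + 2·R4
R1 -> R1 − R3
R1 -> R1 − 2·R2
The reduced form has 4 nonzero rows.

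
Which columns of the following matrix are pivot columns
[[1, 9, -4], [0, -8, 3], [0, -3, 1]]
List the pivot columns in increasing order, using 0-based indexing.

R2 → -1/8·R2
  [ 1   9    -4 ]
  [ 0   1  -3/8 ]
  [ 0  -3     1 ]
R3 → R3 + 3·R2
  [ 1  9    -4 ]
  [ 0  1  -3/8 ]
  [ 0  0  -1/8 ]
R3 → -8·R3
  [ 1  9    -4 ]
  [ 0  1  -3/8 ]
  [ 0  0     1 ]
R2 → R2 + 3/8·R3
  [ 1  9  -4 ]
  [ 0  1   0 ]
  [ 0  0   1 ]
R1 → R1 + 4·R3
  [ 1  9  0 ]
  [ 0  1  0 ]
  [ 0  0  1 ]
R1 → R1 − 9·R2
  [ 1  0  0 ]
  [ 0  1  0 ]
  [ 0  0  1 ]
Pivot columns are the columns containing a leading 1.

0, 1, 2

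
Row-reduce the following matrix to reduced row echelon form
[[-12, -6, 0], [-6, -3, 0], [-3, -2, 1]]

[[1, 0, 1], [0, 1, -2], [0, 0, 0]]

ρ1 := -1/12·ρ1
  [  1  1/2  0 ]
  [ -6   -3  0 ]
  [ -3   -2  1 ]
ρ2 := ρ2 + 6·ρ1
  [  1  1/2  0 ]
  [  0    0  0 ]
  [ -3   -2  1 ]
ρ3 := ρ3 + 3·ρ1
  [ 1   1/2  0 ]
  [ 0     0  0 ]
  [ 0  -1/2  1 ]
ρ2 <-> ρ3
  [ 1   1/2  0 ]
  [ 0  -1/2  1 ]
  [ 0     0  0 ]
ρ2 := -2·ρ2
  [ 1  1/2   0 ]
  [ 0    1  -2 ]
  [ 0    0   0 ]
ρ1 := ρ1 − 1/2·ρ2
  [ 1  0   1 ]
  [ 0  1  -2 ]
  [ 0  0   0 ]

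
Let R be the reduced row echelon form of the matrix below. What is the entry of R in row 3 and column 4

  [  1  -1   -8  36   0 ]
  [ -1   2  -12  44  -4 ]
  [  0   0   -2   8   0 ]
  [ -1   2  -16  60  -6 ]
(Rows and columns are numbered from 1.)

R2 → R2 + R1
  [  1  -1   -8  36   0 ]
  [  0   1  -20  80  -4 ]
  [  0   0   -2   8   0 ]
  [ -1   2  -16  60  -6 ]
R4 → R4 + R1
  [ 1  -1   -8  36   0 ]
  [ 0   1  -20  80  -4 ]
  [ 0   0   -2   8   0 ]
  [ 0   1  -24  96  -6 ]
R4 → R4 − R2
  [ 1  -1   -8  36   0 ]
  [ 0   1  -20  80  -4 ]
  [ 0   0   -2   8   0 ]
  [ 0   0   -4  16  -2 ]
R3 → -1/2·R3
  [ 1  -1   -8  36   0 ]
  [ 0   1  -20  80  -4 ]
  [ 0   0    1  -4   0 ]
  [ 0   0   -4  16  -2 ]
R4 → R4 + 4·R3
  [ 1  -1   -8  36   0 ]
  [ 0   1  -20  80  -4 ]
  [ 0   0    1  -4   0 ]
  [ 0   0    0   0  -2 ]
R4 → -1/2·R4
  [ 1  -1   -8  36   0 ]
  [ 0   1  -20  80  -4 ]
  [ 0   0    1  -4   0 ]
  [ 0   0    0   0   1 ]
R2 → R2 + 4·R4
  [ 1  -1   -8  36  0 ]
  [ 0   1  -20  80  0 ]
  [ 0   0    1  -4  0 ]
  [ 0   0    0   0  1 ]
R2 → R2 + 20·R3
  [ 1  -1  -8  36  0 ]
  [ 0   1   0   0  0 ]
  [ 0   0   1  -4  0 ]
  [ 0   0   0   0  1 ]
R1 → R1 + 8·R3
  [ 1  -1  0   4  0 ]
  [ 0   1  0   0  0 ]
  [ 0   0  1  -4  0 ]
  [ 0   0  0   0  1 ]
R1 → R1 + R2
  [ 1  0  0   4  0 ]
  [ 0  1  0   0  0 ]
  [ 0  0  1  -4  0 ]
  [ 0  0  0   0  1 ]

-4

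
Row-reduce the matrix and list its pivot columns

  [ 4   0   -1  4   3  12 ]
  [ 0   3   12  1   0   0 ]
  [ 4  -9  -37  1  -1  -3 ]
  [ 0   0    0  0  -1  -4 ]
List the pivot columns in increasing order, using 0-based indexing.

Multiply ρ1 by 1/4.
Subtract 4 times ρ1 from ρ3.
Multiply ρ2 by 1/3.
Add 9 times ρ2 to ρ3.
Multiply ρ3 by -1/4.
Add ρ3 to ρ4.
Multiply ρ4 by -4.
Subtract 15/4 times ρ4 from ρ3.
Subtract 3 times ρ4 from ρ1.
Subtract 3/4 times ρ3 from ρ1.
Pivot columns are the columns containing a leading 1.

0, 1, 4, 5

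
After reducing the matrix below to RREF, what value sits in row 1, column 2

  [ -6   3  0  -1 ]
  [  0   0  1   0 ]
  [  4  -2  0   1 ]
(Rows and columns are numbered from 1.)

ρ1 → -1/6·ρ1
  [ 1  -1/2  0  1/6 ]
  [ 0     0  1    0 ]
  [ 4    -2  0    1 ]
ρ3 → ρ3 − 4·ρ1
  [ 1  -1/2  0  1/6 ]
  [ 0     0  1    0 ]
  [ 0     0  0  1/3 ]
ρ3 → 3·ρ3
  [ 1  -1/2  0  1/6 ]
  [ 0     0  1    0 ]
  [ 0     0  0    1 ]
ρ1 → ρ1 − 1/6·ρ3
  [ 1  -1/2  0  0 ]
  [ 0     0  1  0 ]
  [ 0     0  0  1 ]

-1/2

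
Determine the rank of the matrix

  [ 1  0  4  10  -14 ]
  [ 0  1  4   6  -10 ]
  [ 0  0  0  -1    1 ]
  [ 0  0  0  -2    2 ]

rank = 3

R3 ← -1·R3
  [ 1  0  4  10  -14 ]
  [ 0  1  4   6  -10 ]
  [ 0  0  0   1   -1 ]
  [ 0  0  0  -2    2 ]
R4 ← R4 + 2·R3
  [ 1  0  4  10  -14 ]
  [ 0  1  4   6  -10 ]
  [ 0  0  0   1   -1 ]
  [ 0  0  0   0    0 ]
R2 ← R2 − 6·R3
  [ 1  0  4  10  -14 ]
  [ 0  1  4   0   -4 ]
  [ 0  0  0   1   -1 ]
  [ 0  0  0   0    0 ]
R1 ← R1 − 10·R3
  [ 1  0  4  0  -4 ]
  [ 0  1  4  0  -4 ]
  [ 0  0  0  1  -1 ]
  [ 0  0  0  0   0 ]
The reduced form has 3 nonzero rows.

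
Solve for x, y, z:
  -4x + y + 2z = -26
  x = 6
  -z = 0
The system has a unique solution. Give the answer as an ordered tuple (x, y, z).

(6, -2, 0)

Form the augmented matrix and row-reduce:
  [ -4  1   2  |  -26 ]
  [  1  0   0  |    6 ]
  [  0  0  -1  |    0 ]
R1 -> -1/4·R1
R2 -> R2 − R1
R2 -> 4·R2
R3 -> -1·R3
R2 -> R2 − 2·R3
R1 -> R1 + 1/2·R3
R1 -> R1 + 1/4·R2
Reading off the last column: x = 6, y = -2, z = 0.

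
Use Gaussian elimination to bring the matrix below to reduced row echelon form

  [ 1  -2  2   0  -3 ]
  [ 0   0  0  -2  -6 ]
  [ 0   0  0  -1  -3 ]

r2 -> -1/2·r2
  [ 1  -2  2   0  -3 ]
  [ 0   0  0   1   3 ]
  [ 0   0  0  -1  -3 ]
r3 -> r3 + r2
  [ 1  -2  2  0  -3 ]
  [ 0   0  0  1   3 ]
  [ 0   0  0  0   0 ]

[[1, -2, 2, 0, -3], [0, 0, 0, 1, 3], [0, 0, 0, 0, 0]]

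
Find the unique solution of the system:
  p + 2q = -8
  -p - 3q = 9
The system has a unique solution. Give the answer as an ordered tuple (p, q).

Form the augmented matrix and row-reduce:
  [  1   2  |  -8 ]
  [ -1  -3  |   9 ]
r2 -> r2 + r1
r2 -> -1·r2
r1 -> r1 − 2·r2
Reading off the last column: p = -6, q = -1.

(-6, -1)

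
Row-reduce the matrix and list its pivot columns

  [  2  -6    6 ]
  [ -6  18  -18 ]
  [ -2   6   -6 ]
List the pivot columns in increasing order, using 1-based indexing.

1

ρ1 := 1/2·ρ1
  [  1  -3    3 ]
  [ -6  18  -18 ]
  [ -2   6   -6 ]
ρ2 := ρ2 + 6·ρ1
  [  1  -3   3 ]
  [  0   0   0 ]
  [ -2   6  -6 ]
ρ3 := ρ3 + 2·ρ1
  [ 1  -3  3 ]
  [ 0   0  0 ]
  [ 0   0  0 ]
Pivot columns are the columns containing a leading 1.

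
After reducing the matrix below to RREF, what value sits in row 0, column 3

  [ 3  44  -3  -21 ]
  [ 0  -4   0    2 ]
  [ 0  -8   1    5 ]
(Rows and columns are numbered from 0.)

R1 -> 1/3·R1
R2 -> -1/4·R2
R3 -> R3 + 8·R2
R1 -> R1 + R3
R1 -> R1 − 44/3·R2

4/3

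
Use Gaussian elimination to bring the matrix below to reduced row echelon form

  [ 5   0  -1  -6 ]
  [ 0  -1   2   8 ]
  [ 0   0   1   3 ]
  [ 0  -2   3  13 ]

ρ1 → 1/5·ρ1
  [ 1   0  -1/5  -6/5 ]
  [ 0  -1     2     8 ]
  [ 0   0     1     3 ]
  [ 0  -2     3    13 ]
ρ2 → -1·ρ2
  [ 1   0  -1/5  -6/5 ]
  [ 0   1    -2    -8 ]
  [ 0   0     1     3 ]
  [ 0  -2     3    13 ]
ρ4 → ρ4 + 2·ρ2
  [ 1  0  -1/5  -6/5 ]
  [ 0  1    -2    -8 ]
  [ 0  0     1     3 ]
  [ 0  0    -1    -3 ]
ρ4 → ρ4 + ρ3
  [ 1  0  -1/5  -6/5 ]
  [ 0  1    -2    -8 ]
  [ 0  0     1     3 ]
  [ 0  0     0     0 ]
ρ2 → ρ2 + 2·ρ3
  [ 1  0  -1/5  -6/5 ]
  [ 0  1     0    -2 ]
  [ 0  0     1     3 ]
  [ 0  0     0     0 ]
ρ1 → ρ1 + 1/5·ρ3
  [ 1  0  0  -3/5 ]
  [ 0  1  0    -2 ]
  [ 0  0  1     3 ]
  [ 0  0  0     0 ]

[[1, 0, 0, -3/5], [0, 1, 0, -2], [0, 0, 1, 3], [0, 0, 0, 0]]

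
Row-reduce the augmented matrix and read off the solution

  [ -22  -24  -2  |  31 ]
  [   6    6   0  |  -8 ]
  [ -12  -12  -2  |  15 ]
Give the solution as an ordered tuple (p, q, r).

r1 -> -1/22·r1
r2 -> r2 − 6·r1
r3 -> r3 + 12·r1
r2 -> -11/6·r2
r3 -> r3 − 12/11·r2
r3 -> -1/2·r3
r2 -> r2 − r3
r1 -> r1 − 1/11·r3
r1 -> r1 − 12/11·r2
Reading off the last column: p = 0, q = -4/3, r = 1/2.

(0, -4/3, 1/2)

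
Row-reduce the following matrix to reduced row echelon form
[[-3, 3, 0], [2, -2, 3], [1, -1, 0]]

r1 → -1/3·r1
  [ 1  -1  0 ]
  [ 2  -2  3 ]
  [ 1  -1  0 ]
r2 → r2 − 2·r1
  [ 1  -1  0 ]
  [ 0   0  3 ]
  [ 1  -1  0 ]
r3 → r3 − r1
  [ 1  -1  0 ]
  [ 0   0  3 ]
  [ 0   0  0 ]
r2 → 1/3·r2
  [ 1  -1  0 ]
  [ 0   0  1 ]
  [ 0   0  0 ]

[[1, -1, 0], [0, 0, 1], [0, 0, 0]]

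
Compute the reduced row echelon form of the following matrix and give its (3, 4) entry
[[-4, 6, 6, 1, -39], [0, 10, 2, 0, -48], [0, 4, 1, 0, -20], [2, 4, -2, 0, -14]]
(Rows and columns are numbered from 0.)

R1 → -1/4·R1
  [ 1  -3/2  -3/2  -1/4  39/4 ]
  [ 0    10     2     0   -48 ]
  [ 0     4     1     0   -20 ]
  [ 2     4    -2     0   -14 ]
R4 → R4 − 2·R1
  [ 1  -3/2  -3/2  -1/4   39/4 ]
  [ 0    10     2     0    -48 ]
  [ 0     4     1     0    -20 ]
  [ 0     7     1   1/2  -67/2 ]
R2 → 1/10·R2
  [ 1  -3/2  -3/2  -1/4   39/4 ]
  [ 0     1   1/5     0  -24/5 ]
  [ 0     4     1     0    -20 ]
  [ 0     7     1   1/2  -67/2 ]
R3 → R3 − 4·R2
  [ 1  -3/2  -3/2  -1/4   39/4 ]
  [ 0     1   1/5     0  -24/5 ]
  [ 0     0   1/5     0   -4/5 ]
  [ 0     7     1   1/2  -67/2 ]
R4 → R4 − 7·R2
  [ 1  -3/2  -3/2  -1/4   39/4 ]
  [ 0     1   1/5     0  -24/5 ]
  [ 0     0   1/5     0   -4/5 ]
  [ 0     0  -2/5   1/2   1/10 ]
R3 → 5·R3
  [ 1  -3/2  -3/2  -1/4   39/4 ]
  [ 0     1   1/5     0  -24/5 ]
  [ 0     0     1     0     -4 ]
  [ 0     0  -2/5   1/2   1/10 ]
R4 → R4 + 2/5·R3
  [ 1  -3/2  -3/2  -1/4   39/4 ]
  [ 0     1   1/5     0  -24/5 ]
  [ 0     0     1     0     -4 ]
  [ 0     0     0   1/2   -3/2 ]
R4 → 2·R4
  [ 1  -3/2  -3/2  -1/4   39/4 ]
  [ 0     1   1/5     0  -24/5 ]
  [ 0     0     1     0     -4 ]
  [ 0     0     0     1     -3 ]
R1 → R1 + 1/4·R4
  [ 1  -3/2  -3/2  0      9 ]
  [ 0     1   1/5  0  -24/5 ]
  [ 0     0     1  0     -4 ]
  [ 0     0     0  1     -3 ]
R2 → R2 − 1/5·R3
  [ 1  -3/2  -3/2  0   9 ]
  [ 0     1     0  0  -4 ]
  [ 0     0     1  0  -4 ]
  [ 0     0     0  1  -3 ]
R1 → R1 + 3/2·R3
  [ 1  -3/2  0  0   3 ]
  [ 0     1  0  0  -4 ]
  [ 0     0  1  0  -4 ]
  [ 0     0  0  1  -3 ]
R1 → R1 + 3/2·R2
  [ 1  0  0  0  -3 ]
  [ 0  1  0  0  -4 ]
  [ 0  0  1  0  -4 ]
  [ 0  0  0  1  -3 ]

-3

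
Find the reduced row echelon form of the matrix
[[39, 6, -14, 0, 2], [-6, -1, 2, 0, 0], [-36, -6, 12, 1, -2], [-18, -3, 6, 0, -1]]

[[1, 0, -2/3, 0, 0], [0, 1, 2, 0, 0], [0, 0, 0, 1, 0], [0, 0, 0, 0, 1]]

r1 -> 1/39·r1
r2 -> r2 + 6·r1
r3 -> r3 + 36·r1
r4 -> r4 + 18·r1
r2 -> -13·r2
r3 -> r3 + 6/13·r2
r4 -> r4 + 3/13·r2
r4 -> -1·r4
r3 -> r3 + 2·r4
r2 -> r2 + 4·r4
r1 -> r1 − 2/39·r4
r1 -> r1 − 2/13·r2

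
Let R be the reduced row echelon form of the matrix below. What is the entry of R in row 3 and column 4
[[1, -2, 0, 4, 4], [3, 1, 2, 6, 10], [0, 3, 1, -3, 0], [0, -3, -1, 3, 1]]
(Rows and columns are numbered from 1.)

-3

Subtract 3 times r1 from r2.
  [ 1  -2   0   4   4 ]
  [ 0   7   2  -6  -2 ]
  [ 0   3   1  -3   0 ]
  [ 0  -3  -1   3   1 ]
Multiply r2 by 1/7.
  [ 1  -2    0     4     4 ]
  [ 0   1  2/7  -6/7  -2/7 ]
  [ 0   3    1    -3     0 ]
  [ 0  -3   -1     3     1 ]
Subtract 3 times r2 from r3.
  [ 1  -2    0     4     4 ]
  [ 0   1  2/7  -6/7  -2/7 ]
  [ 0   0  1/7  -3/7   6/7 ]
  [ 0  -3   -1     3     1 ]
Add 3 times r2 to r4.
  [ 1  -2     0     4     4 ]
  [ 0   1   2/7  -6/7  -2/7 ]
  [ 0   0   1/7  -3/7   6/7 ]
  [ 0   0  -1/7   3/7   1/7 ]
Multiply r3 by 7.
  [ 1  -2     0     4     4 ]
  [ 0   1   2/7  -6/7  -2/7 ]
  [ 0   0     1    -3     6 ]
  [ 0   0  -1/7   3/7   1/7 ]
Add 1/7 times r3 to r4.
  [ 1  -2    0     4     4 ]
  [ 0   1  2/7  -6/7  -2/7 ]
  [ 0   0    1    -3     6 ]
  [ 0   0    0     0     1 ]
Subtract 6 times r4 from r3.
  [ 1  -2    0     4     4 ]
  [ 0   1  2/7  -6/7  -2/7 ]
  [ 0   0    1    -3     0 ]
  [ 0   0    0     0     1 ]
Add 2/7 times r4 to r2.
  [ 1  -2    0     4  4 ]
  [ 0   1  2/7  -6/7  0 ]
  [ 0   0    1    -3  0 ]
  [ 0   0    0     0  1 ]
Subtract 4 times r4 from r1.
  [ 1  -2    0     4  0 ]
  [ 0   1  2/7  -6/7  0 ]
  [ 0   0    1    -3  0 ]
  [ 0   0    0     0  1 ]
Subtract 2/7 times r3 from r2.
  [ 1  -2  0   4  0 ]
  [ 0   1  0   0  0 ]
  [ 0   0  1  -3  0 ]
  [ 0   0  0   0  1 ]
Add 2 times r2 to r1.
  [ 1  0  0   4  0 ]
  [ 0  1  0   0  0 ]
  [ 0  0  1  -3  0 ]
  [ 0  0  0   0  1 ]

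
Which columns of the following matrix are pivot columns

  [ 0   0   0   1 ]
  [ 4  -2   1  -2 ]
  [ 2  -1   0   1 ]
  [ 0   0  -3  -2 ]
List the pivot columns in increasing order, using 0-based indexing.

R1 ↔ R2
  [ 4  -2   1  -2 ]
  [ 0   0   0   1 ]
  [ 2  -1   0   1 ]
  [ 0   0  -3  -2 ]
R1 → 1/4·R1
  [ 1  -1/2  1/4  -1/2 ]
  [ 0     0    0     1 ]
  [ 2    -1    0     1 ]
  [ 0     0   -3    -2 ]
R3 → R3 − 2·R1
  [ 1  -1/2   1/4  -1/2 ]
  [ 0     0     0     1 ]
  [ 0     0  -1/2     2 ]
  [ 0     0    -3    -2 ]
R2 ↔ R3
  [ 1  -1/2   1/4  -1/2 ]
  [ 0     0  -1/2     2 ]
  [ 0     0     0     1 ]
  [ 0     0    -3    -2 ]
R2 → -2·R2
  [ 1  -1/2  1/4  -1/2 ]
  [ 0     0    1    -4 ]
  [ 0     0    0     1 ]
  [ 0     0   -3    -2 ]
R4 → R4 + 3·R2
  [ 1  -1/2  1/4  -1/2 ]
  [ 0     0    1    -4 ]
  [ 0     0    0     1 ]
  [ 0     0    0   -14 ]
R4 → R4 + 14·R3
  [ 1  -1/2  1/4  -1/2 ]
  [ 0     0    1    -4 ]
  [ 0     0    0     1 ]
  [ 0     0    0     0 ]
R2 → R2 + 4·R3
  [ 1  -1/2  1/4  -1/2 ]
  [ 0     0    1     0 ]
  [ 0     0    0     1 ]
  [ 0     0    0     0 ]
R1 → R1 + 1/2·R3
  [ 1  -1/2  1/4  0 ]
  [ 0     0    1  0 ]
  [ 0     0    0  1 ]
  [ 0     0    0  0 ]
R1 → R1 − 1/4·R2
  [ 1  -1/2  0  0 ]
  [ 0     0  1  0 ]
  [ 0     0  0  1 ]
  [ 0     0  0  0 ]
Pivot columns are the columns containing a leading 1.

0, 2, 3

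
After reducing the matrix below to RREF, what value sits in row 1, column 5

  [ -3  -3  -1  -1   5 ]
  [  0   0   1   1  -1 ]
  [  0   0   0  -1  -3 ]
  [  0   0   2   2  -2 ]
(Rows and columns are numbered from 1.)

-4/3

Multiply R1 by -1/3.
Subtract 2 times R2 from R4.
Multiply R3 by -1.
Subtract R3 from R2.
Subtract 1/3 times R3 from R1.
Subtract 1/3 times R2 from R1.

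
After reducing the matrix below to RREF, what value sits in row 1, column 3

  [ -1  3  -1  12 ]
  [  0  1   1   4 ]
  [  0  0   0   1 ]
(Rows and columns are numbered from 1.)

Multiply ρ1 by -1.
  [ 1  -3  1  -12 ]
  [ 0   1  1    4 ]
  [ 0   0  0    1 ]
Subtract 4 times ρ3 from ρ2.
  [ 1  -3  1  -12 ]
  [ 0   1  1    0 ]
  [ 0   0  0    1 ]
Add 12 times ρ3 to ρ1.
  [ 1  -3  1  0 ]
  [ 0   1  1  0 ]
  [ 0   0  0  1 ]
Add 3 times ρ2 to ρ1.
  [ 1  0  4  0 ]
  [ 0  1  1  0 ]
  [ 0  0  0  1 ]

4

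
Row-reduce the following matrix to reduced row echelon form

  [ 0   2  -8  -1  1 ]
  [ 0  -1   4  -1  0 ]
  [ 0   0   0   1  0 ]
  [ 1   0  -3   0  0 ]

Swap R1 and R4.
  [ 1   0  -3   0  0 ]
  [ 0  -1   4  -1  0 ]
  [ 0   0   0   1  0 ]
  [ 0   2  -8  -1  1 ]
Multiply R2 by -1.
  [ 1  0  -3   0  0 ]
  [ 0  1  -4   1  0 ]
  [ 0  0   0   1  0 ]
  [ 0  2  -8  -1  1 ]
Subtract 2 times R2 from R4.
  [ 1  0  -3   0  0 ]
  [ 0  1  -4   1  0 ]
  [ 0  0   0   1  0 ]
  [ 0  0   0  -3  1 ]
Add 3 times R3 to R4.
  [ 1  0  -3  0  0 ]
  [ 0  1  -4  1  0 ]
  [ 0  0   0  1  0 ]
  [ 0  0   0  0  1 ]
Subtract R3 from R2.
  [ 1  0  -3  0  0 ]
  [ 0  1  -4  0  0 ]
  [ 0  0   0  1  0 ]
  [ 0  0   0  0  1 ]

[[1, 0, -3, 0, 0], [0, 1, -4, 0, 0], [0, 0, 0, 1, 0], [0, 0, 0, 0, 1]]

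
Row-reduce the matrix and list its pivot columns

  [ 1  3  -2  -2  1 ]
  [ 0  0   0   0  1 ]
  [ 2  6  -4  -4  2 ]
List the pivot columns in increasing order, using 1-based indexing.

ρ3 := ρ3 − 2·ρ1
ρ1 := ρ1 − ρ2
Pivot columns are the columns containing a leading 1.

1, 5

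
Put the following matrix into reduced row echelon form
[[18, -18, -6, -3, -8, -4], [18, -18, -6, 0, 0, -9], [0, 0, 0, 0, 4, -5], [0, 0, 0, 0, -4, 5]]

ρ1 ← 1/18·ρ1
  [  1   -1  -1/3  -1/6  -4/9  -2/9 ]
  [ 18  -18    -6     0     0    -9 ]
  [  0    0     0     0     4    -5 ]
  [  0    0     0     0    -4     5 ]
ρ2 ← ρ2 − 18·ρ1
  [ 1  -1  -1/3  -1/6  -4/9  -2/9 ]
  [ 0   0     0     3     8    -5 ]
  [ 0   0     0     0     4    -5 ]
  [ 0   0     0     0    -4     5 ]
ρ2 ← 1/3·ρ2
  [ 1  -1  -1/3  -1/6  -4/9  -2/9 ]
  [ 0   0     0     1   8/3  -5/3 ]
  [ 0   0     0     0     4    -5 ]
  [ 0   0     0     0    -4     5 ]
ρ3 ← 1/4·ρ3
  [ 1  -1  -1/3  -1/6  -4/9  -2/9 ]
  [ 0   0     0     1   8/3  -5/3 ]
  [ 0   0     0     0     1  -5/4 ]
  [ 0   0     0     0    -4     5 ]
ρ4 ← ρ4 + 4·ρ3
  [ 1  -1  -1/3  -1/6  -4/9  -2/9 ]
  [ 0   0     0     1   8/3  -5/3 ]
  [ 0   0     0     0     1  -5/4 ]
  [ 0   0     0     0     0     0 ]
ρ2 ← ρ2 − 8/3·ρ3
  [ 1  -1  -1/3  -1/6  -4/9  -2/9 ]
  [ 0   0     0     1     0   5/3 ]
  [ 0   0     0     0     1  -5/4 ]
  [ 0   0     0     0     0     0 ]
ρ1 ← ρ1 + 4/9·ρ3
  [ 1  -1  -1/3  -1/6  0  -7/9 ]
  [ 0   0     0     1  0   5/3 ]
  [ 0   0     0     0  1  -5/4 ]
  [ 0   0     0     0  0     0 ]
ρ1 ← ρ1 + 1/6·ρ2
  [ 1  -1  -1/3  0  0  -1/2 ]
  [ 0   0     0  1  0   5/3 ]
  [ 0   0     0  0  1  -5/4 ]
  [ 0   0     0  0  0     0 ]

[[1, -1, -1/3, 0, 0, -1/2], [0, 0, 0, 1, 0, 5/3], [0, 0, 0, 0, 1, -5/4], [0, 0, 0, 0, 0, 0]]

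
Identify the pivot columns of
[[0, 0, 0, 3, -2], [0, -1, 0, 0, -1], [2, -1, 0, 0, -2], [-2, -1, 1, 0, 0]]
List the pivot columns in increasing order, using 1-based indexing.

1, 2, 3, 4

r1 <=> r3
  [  2  -1  0  0  -2 ]
  [  0  -1  0  0  -1 ]
  [  0   0  0  3  -2 ]
  [ -2  -1  1  0   0 ]
r1 -> 1/2·r1
  [  1  -1/2  0  0  -1 ]
  [  0    -1  0  0  -1 ]
  [  0     0  0  3  -2 ]
  [ -2    -1  1  0   0 ]
r4 -> r4 + 2·r1
  [ 1  -1/2  0  0  -1 ]
  [ 0    -1  0  0  -1 ]
  [ 0     0  0  3  -2 ]
  [ 0    -2  1  0  -2 ]
r2 -> -1·r2
  [ 1  -1/2  0  0  -1 ]
  [ 0     1  0  0   1 ]
  [ 0     0  0  3  -2 ]
  [ 0    -2  1  0  -2 ]
r4 -> r4 + 2·r2
  [ 1  -1/2  0  0  -1 ]
  [ 0     1  0  0   1 ]
  [ 0     0  0  3  -2 ]
  [ 0     0  1  0   0 ]
r3 <=> r4
  [ 1  -1/2  0  0  -1 ]
  [ 0     1  0  0   1 ]
  [ 0     0  1  0   0 ]
  [ 0     0  0  3  -2 ]
r4 -> 1/3·r4
  [ 1  -1/2  0  0    -1 ]
  [ 0     1  0  0     1 ]
  [ 0     0  1  0     0 ]
  [ 0     0  0  1  -2/3 ]
r1 -> r1 + 1/2·r2
  [ 1  0  0  0  -1/2 ]
  [ 0  1  0  0     1 ]
  [ 0  0  1  0     0 ]
  [ 0  0  0  1  -2/3 ]
Pivot columns are the columns containing a leading 1.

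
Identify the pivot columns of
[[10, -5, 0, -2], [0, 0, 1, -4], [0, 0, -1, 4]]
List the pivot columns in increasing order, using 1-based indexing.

1, 3

ρ1 → 1/10·ρ1
  [ 1  -1/2   0  -1/5 ]
  [ 0     0   1    -4 ]
  [ 0     0  -1     4 ]
ρ3 → ρ3 + ρ2
  [ 1  -1/2  0  -1/5 ]
  [ 0     0  1    -4 ]
  [ 0     0  0     0 ]
Pivot columns are the columns containing a leading 1.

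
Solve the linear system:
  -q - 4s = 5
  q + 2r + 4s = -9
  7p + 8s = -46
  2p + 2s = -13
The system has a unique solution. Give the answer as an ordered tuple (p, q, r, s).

(-6, -3, -2, -1/2)

Form the augmented matrix and row-reduce:
  [ 0  -1  0  -4  |    5 ]
  [ 0   1  2   4  |   -9 ]
  [ 7   0  0   8  |  -46 ]
  [ 2   0  0   2  |  -13 ]
ρ1 <-> ρ3
  [ 7   0  0   8  |  -46 ]
  [ 0   1  2   4  |   -9 ]
  [ 0  -1  0  -4  |    5 ]
  [ 2   0  0   2  |  -13 ]
ρ1 → 1/7·ρ1
  [ 1   0  0  8/7  |  -46/7 ]
  [ 0   1  2    4  |     -9 ]
  [ 0  -1  0   -4  |      5 ]
  [ 2   0  0    2  |    -13 ]
ρ4 → ρ4 − 2·ρ1
  [ 1   0  0   8/7  |  -46/7 ]
  [ 0   1  2     4  |     -9 ]
  [ 0  -1  0    -4  |      5 ]
  [ 0   0  0  -2/7  |    1/7 ]
ρ3 → ρ3 + ρ2
  [ 1  0  0   8/7  |  -46/7 ]
  [ 0  1  2     4  |     -9 ]
  [ 0  0  2     0  |     -4 ]
  [ 0  0  0  -2/7  |    1/7 ]
ρ3 → 1/2·ρ3
  [ 1  0  0   8/7  |  -46/7 ]
  [ 0  1  2     4  |     -9 ]
  [ 0  0  1     0  |     -2 ]
  [ 0  0  0  -2/7  |    1/7 ]
ρ4 → -7/2·ρ4
  [ 1  0  0  8/7  |  -46/7 ]
  [ 0  1  2    4  |     -9 ]
  [ 0  0  1    0  |     -2 ]
  [ 0  0  0    1  |   -1/2 ]
ρ2 → ρ2 − 4·ρ4
  [ 1  0  0  8/7  |  -46/7 ]
  [ 0  1  2    0  |     -7 ]
  [ 0  0  1    0  |     -2 ]
  [ 0  0  0    1  |   -1/2 ]
ρ1 → ρ1 − 8/7·ρ4
  [ 1  0  0  0  |    -6 ]
  [ 0  1  2  0  |    -7 ]
  [ 0  0  1  0  |    -2 ]
  [ 0  0  0  1  |  -1/2 ]
ρ2 → ρ2 − 2·ρ3
  [ 1  0  0  0  |    -6 ]
  [ 0  1  0  0  |    -3 ]
  [ 0  0  1  0  |    -2 ]
  [ 0  0  0  1  |  -1/2 ]
Reading off the last column: p = -6, q = -3, r = -2, s = -1/2.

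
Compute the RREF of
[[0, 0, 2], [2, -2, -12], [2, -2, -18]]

ρ1 <-> ρ2
  [ 2  -2  -12 ]
  [ 0   0    2 ]
  [ 2  -2  -18 ]
ρ1 → 1/2·ρ1
  [ 1  -1   -6 ]
  [ 0   0    2 ]
  [ 2  -2  -18 ]
ρ3 → ρ3 − 2·ρ1
  [ 1  -1  -6 ]
  [ 0   0   2 ]
  [ 0   0  -6 ]
ρ2 → 1/2·ρ2
  [ 1  -1  -6 ]
  [ 0   0   1 ]
  [ 0   0  -6 ]
ρ3 → ρ3 + 6·ρ2
  [ 1  -1  -6 ]
  [ 0   0   1 ]
  [ 0   0   0 ]
ρ1 → ρ1 + 6·ρ2
  [ 1  -1  0 ]
  [ 0   0  1 ]
  [ 0   0  0 ]

[[1, -1, 0], [0, 0, 1], [0, 0, 0]]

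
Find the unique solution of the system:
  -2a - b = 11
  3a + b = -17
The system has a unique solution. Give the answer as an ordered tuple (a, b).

Form the augmented matrix and row-reduce:
  [ -2  -1  |   11 ]
  [  3   1  |  -17 ]
Multiply R1 by -1/2.
Subtract 3 times R1 from R2.
Multiply R2 by -2.
Subtract 1/2 times R2 from R1.
Reading off the last column: a = -6, b = 1.

(-6, 1)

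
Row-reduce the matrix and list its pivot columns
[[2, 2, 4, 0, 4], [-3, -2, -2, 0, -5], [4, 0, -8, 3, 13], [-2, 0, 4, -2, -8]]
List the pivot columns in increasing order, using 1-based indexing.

1, 2, 4

R1 -> 1/2·R1
  [  1   1   2   0   2 ]
  [ -3  -2  -2   0  -5 ]
  [  4   0  -8   3  13 ]
  [ -2   0   4  -2  -8 ]
R2 -> R2 + 3·R1
  [  1  1   2   0   2 ]
  [  0  1   4   0   1 ]
  [  4  0  -8   3  13 ]
  [ -2  0   4  -2  -8 ]
R3 -> R3 − 4·R1
  [  1   1    2   0   2 ]
  [  0   1    4   0   1 ]
  [  0  -4  -16   3   5 ]
  [ -2   0    4  -2  -8 ]
R4 -> R4 + 2·R1
  [ 1   1    2   0   2 ]
  [ 0   1    4   0   1 ]
  [ 0  -4  -16   3   5 ]
  [ 0   2    8  -2  -4 ]
R3 -> R3 + 4·R2
  [ 1  1  2   0   2 ]
  [ 0  1  4   0   1 ]
  [ 0  0  0   3   9 ]
  [ 0  2  8  -2  -4 ]
R4 -> R4 − 2·R2
  [ 1  1  2   0   2 ]
  [ 0  1  4   0   1 ]
  [ 0  0  0   3   9 ]
  [ 0  0  0  -2  -6 ]
R3 -> 1/3·R3
  [ 1  1  2   0   2 ]
  [ 0  1  4   0   1 ]
  [ 0  0  0   1   3 ]
  [ 0  0  0  -2  -6 ]
R4 -> R4 + 2·R3
  [ 1  1  2  0  2 ]
  [ 0  1  4  0  1 ]
  [ 0  0  0  1  3 ]
  [ 0  0  0  0  0 ]
R1 -> R1 − R2
  [ 1  0  -2  0  1 ]
  [ 0  1   4  0  1 ]
  [ 0  0   0  1  3 ]
  [ 0  0   0  0  0 ]
Pivot columns are the columns containing a leading 1.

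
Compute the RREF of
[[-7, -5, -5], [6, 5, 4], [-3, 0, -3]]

ρ1 ← -1/7·ρ1
  [  1  5/7  5/7 ]
  [  6    5    4 ]
  [ -3    0   -3 ]
ρ2 ← ρ2 − 6·ρ1
  [  1  5/7   5/7 ]
  [  0  5/7  -2/7 ]
  [ -3    0    -3 ]
ρ3 ← ρ3 + 3·ρ1
  [ 1   5/7   5/7 ]
  [ 0   5/7  -2/7 ]
  [ 0  15/7  -6/7 ]
ρ2 ← 7/5·ρ2
  [ 1   5/7   5/7 ]
  [ 0     1  -2/5 ]
  [ 0  15/7  -6/7 ]
ρ3 ← ρ3 − 15/7·ρ2
  [ 1  5/7   5/7 ]
  [ 0    1  -2/5 ]
  [ 0    0     0 ]
ρ1 ← ρ1 − 5/7·ρ2
  [ 1  0     1 ]
  [ 0  1  -2/5 ]
  [ 0  0     0 ]

[[1, 0, 1], [0, 1, -2/5], [0, 0, 0]]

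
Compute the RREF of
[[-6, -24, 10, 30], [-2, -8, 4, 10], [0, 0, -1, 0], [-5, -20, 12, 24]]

Multiply ρ1 by -1/6.
  [  1    4  -5/3  -5 ]
  [ -2   -8     4  10 ]
  [  0    0    -1   0 ]
  [ -5  -20    12  24 ]
Add 2 times ρ1 to ρ2.
  [  1    4  -5/3  -5 ]
  [  0    0   2/3   0 ]
  [  0    0    -1   0 ]
  [ -5  -20    12  24 ]
Add 5 times ρ1 to ρ4.
  [ 1  4  -5/3  -5 ]
  [ 0  0   2/3   0 ]
  [ 0  0    -1   0 ]
  [ 0  0  11/3  -1 ]
Multiply ρ2 by 3/2.
  [ 1  4  -5/3  -5 ]
  [ 0  0     1   0 ]
  [ 0  0    -1   0 ]
  [ 0  0  11/3  -1 ]
Add ρ2 to ρ3.
  [ 1  4  -5/3  -5 ]
  [ 0  0     1   0 ]
  [ 0  0     0   0 ]
  [ 0  0  11/3  -1 ]
Subtract 11/3 times ρ2 from ρ4.
  [ 1  4  -5/3  -5 ]
  [ 0  0     1   0 ]
  [ 0  0     0   0 ]
  [ 0  0     0  -1 ]
Swap ρ3 and ρ4.
  [ 1  4  -5/3  -5 ]
  [ 0  0     1   0 ]
  [ 0  0     0  -1 ]
  [ 0  0     0   0 ]
Multiply ρ3 by -1.
  [ 1  4  -5/3  -5 ]
  [ 0  0     1   0 ]
  [ 0  0     0   1 ]
  [ 0  0     0   0 ]
Add 5 times ρ3 to ρ1.
  [ 1  4  -5/3  0 ]
  [ 0  0     1  0 ]
  [ 0  0     0  1 ]
  [ 0  0     0  0 ]
Add 5/3 times ρ2 to ρ1.
  [ 1  4  0  0 ]
  [ 0  0  1  0 ]
  [ 0  0  0  1 ]
  [ 0  0  0  0 ]

[[1, 4, 0, 0], [0, 0, 1, 0], [0, 0, 0, 1], [0, 0, 0, 0]]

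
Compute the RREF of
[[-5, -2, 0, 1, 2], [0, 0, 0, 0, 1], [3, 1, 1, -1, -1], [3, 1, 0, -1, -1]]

[[1, 0, 0, -1, 0], [0, 1, 0, 2, 0], [0, 0, 1, 0, 0], [0, 0, 0, 0, 1]]

R1 → -1/5·R1
R3 → R3 − 3·R1
R4 → R4 − 3·R1
R2 ↔ R3
R2 → -5·R2
R4 → R4 + 1/5·R2
R3 ↔ R4
R3 → -1·R3
R2 → R2 + R4
R1 → R1 + 2/5·R4
R2 → R2 + 5·R3
R1 → R1 − 2/5·R2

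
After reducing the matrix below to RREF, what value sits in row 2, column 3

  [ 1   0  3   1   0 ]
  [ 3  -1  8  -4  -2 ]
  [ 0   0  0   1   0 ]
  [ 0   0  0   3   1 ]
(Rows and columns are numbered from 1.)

R2 ← R2 − 3·R1
  [ 1   0   3   1   0 ]
  [ 0  -1  -1  -7  -2 ]
  [ 0   0   0   1   0 ]
  [ 0   0   0   3   1 ]
R2 ← -1·R2
  [ 1  0  3  1  0 ]
  [ 0  1  1  7  2 ]
  [ 0  0  0  1  0 ]
  [ 0  0  0  3  1 ]
R4 ← R4 − 3·R3
  [ 1  0  3  1  0 ]
  [ 0  1  1  7  2 ]
  [ 0  0  0  1  0 ]
  [ 0  0  0  0  1 ]
R2 ← R2 − 2·R4
  [ 1  0  3  1  0 ]
  [ 0  1  1  7  0 ]
  [ 0  0  0  1  0 ]
  [ 0  0  0  0  1 ]
R2 ← R2 − 7·R3
  [ 1  0  3  1  0 ]
  [ 0  1  1  0  0 ]
  [ 0  0  0  1  0 ]
  [ 0  0  0  0  1 ]
R1 ← R1 − R3
  [ 1  0  3  0  0 ]
  [ 0  1  1  0  0 ]
  [ 0  0  0  1  0 ]
  [ 0  0  0  0  1 ]

1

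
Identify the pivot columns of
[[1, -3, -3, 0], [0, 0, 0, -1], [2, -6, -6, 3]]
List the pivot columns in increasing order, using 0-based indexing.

0, 3

r3 → r3 − 2·r1
  [ 1  -3  -3   0 ]
  [ 0   0   0  -1 ]
  [ 0   0   0   3 ]
r2 → -1·r2
  [ 1  -3  -3  0 ]
  [ 0   0   0  1 ]
  [ 0   0   0  3 ]
r3 → r3 − 3·r2
  [ 1  -3  -3  0 ]
  [ 0   0   0  1 ]
  [ 0   0   0  0 ]
Pivot columns are the columns containing a leading 1.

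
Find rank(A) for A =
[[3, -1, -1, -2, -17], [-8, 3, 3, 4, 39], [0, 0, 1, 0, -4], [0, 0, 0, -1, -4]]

rank = 4

ρ1 := 1/3·ρ1
ρ2 := ρ2 + 8·ρ1
ρ2 := 3·ρ2
ρ4 := -1·ρ4
ρ2 := ρ2 + 4·ρ4
ρ1 := ρ1 + 2/3·ρ4
ρ2 := ρ2 − ρ3
ρ1 := ρ1 + 1/3·ρ3
ρ1 := ρ1 + 1/3·ρ2
The reduced form has 4 nonzero rows.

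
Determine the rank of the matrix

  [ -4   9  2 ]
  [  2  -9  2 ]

Multiply r1 by -1/4.
  [ 1  -9/4  -1/2 ]
  [ 2    -9     2 ]
Subtract 2 times r1 from r2.
  [ 1  -9/4  -1/2 ]
  [ 0  -9/2     3 ]
Multiply r2 by -2/9.
  [ 1  -9/4  -1/2 ]
  [ 0     1  -2/3 ]
Add 9/4 times r2 to r1.
  [ 1  0    -2 ]
  [ 0  1  -2/3 ]
The reduced form has 2 nonzero rows.

rank = 2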